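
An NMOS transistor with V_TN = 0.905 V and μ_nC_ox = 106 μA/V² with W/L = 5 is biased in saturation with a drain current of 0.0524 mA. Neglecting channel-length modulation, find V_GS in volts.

V_GS = 1.35 V

k_n = μ_nC_ox · (W/L) = 0.53 mA/V².
In saturation I_D = ½ k_n (V_GS − V_TN)², so V_GS − V_TN = √(2 I_D / k_n) = √(2 × 0.0524 / 0.53) = 0.445 V.
V_GS = 0.905 + 0.445 = 1.35 V.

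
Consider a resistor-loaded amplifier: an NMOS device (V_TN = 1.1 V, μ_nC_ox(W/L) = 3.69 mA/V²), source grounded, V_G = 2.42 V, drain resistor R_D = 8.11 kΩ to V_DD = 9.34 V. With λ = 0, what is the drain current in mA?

I_D = 1.12 mA

V_GS = V_G = 2.42 V, so V_ov = 2.42 − 1.1 = 1.32 V.
Assume saturation: I_D = ½ k_n V_ov² = 0.5 × 3.69 × 1.32² = 3.21 mA, giving V_DS = V_DD − I_D R_D = 9.34 − 3.21 × 8.11 = -16.7 V.
But -16.7 V < V_ov = 1.32 V, so the device is actually in triode.
In triode I_D = k_n[V_ov V_DS − ½ V_DS²] and I_D = (V_DD − V_DS)/R_D. Equating: 15 V_DS² − 40.5 V_DS + 9.34 = 0, giving V_DS = 0.255 V (the root below V_ov).
I_D = (9.34 − 0.255) / 8.11 = 1.12 mA.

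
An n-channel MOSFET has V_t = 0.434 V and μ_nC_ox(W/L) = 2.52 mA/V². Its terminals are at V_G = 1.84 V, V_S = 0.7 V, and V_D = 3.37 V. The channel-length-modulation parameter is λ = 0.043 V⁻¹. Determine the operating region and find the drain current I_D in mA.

Saturation; I_D = 0.700 mA

V_GS = V_G − V_S = 1.84 − 0.7 = 1.14 V; V_DS = V_D − V_S = 3.37 − 0.7 = 2.67 V.
V_ov = V_GS − V_t = 1.14 − 0.434 = 0.706 V.
Since V_DS = 2.67 V ≥ V_ov = 0.706 V, the device is in saturation.
I_D = ½ k_n V_ov² (1 + λ V_DS) = 0.5 × 2.52 × 0.706² × (1 + 0.043 × 2.67) = 0.7 mA.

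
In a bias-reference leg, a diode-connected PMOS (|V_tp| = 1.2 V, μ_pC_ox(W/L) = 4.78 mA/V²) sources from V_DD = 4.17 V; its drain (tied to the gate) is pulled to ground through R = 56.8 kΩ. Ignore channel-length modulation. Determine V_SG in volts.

V_SG = 1.34 V

With gate tied to drain, V_SG = V_SD ≥ V_SG − |V_tp|, so the device is in saturation.
KCL at the drain: ½ k_p (V_SG − |V_tp|)² = (V_DD − V_SG)/R.
Let x = V_SG − 1.2. Then 136 x² + x − 2.97 = 0, giving x = 0.144 V (positive root), so V_SG = 1.34 V.
I_D = (V_DD − V_SG)/R = (4.17 − 1.34) / 56.8 = 0.0497 mA.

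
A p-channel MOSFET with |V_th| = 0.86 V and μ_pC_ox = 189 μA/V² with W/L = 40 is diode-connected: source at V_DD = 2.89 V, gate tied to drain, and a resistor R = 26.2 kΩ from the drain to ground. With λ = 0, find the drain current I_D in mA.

With gate tied to drain, V_SG = V_SD ≥ V_SG − |V_th|, so the device is in saturation.
k_p = μ_pC_ox · (W/L) = 7.56 mA/V².
KCL at the drain: ½ k_p (V_SG − |V_th|)² = (V_DD − V_SG)/R.
Let x = V_SG − 0.86. Then 99 x² + x − 2.03 = 0, giving x = 0.138 V (positive root), so V_SG = 0.998 V.
I_D = (V_DD − V_SG)/R = (2.89 − 0.998) / 26.2 = 0.0722 mA.

I_D = 0.0722 mA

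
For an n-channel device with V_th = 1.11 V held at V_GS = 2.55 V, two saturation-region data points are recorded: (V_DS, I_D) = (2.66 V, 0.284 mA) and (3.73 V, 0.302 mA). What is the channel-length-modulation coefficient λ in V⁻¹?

λ = 0.0703 V⁻¹

With V_GS fixed, I_D ∝ (1 + λ V_DS) in saturation, so I_D2/I_D1 = (1 + λ V_DS2)/(1 + λ V_DS1).
0.302/0.284 = 1.063 = (1 + 3.73 λ)/(1 + 2.66 λ).
Solving: λ (I_D1 V_DS2 − I_D2 V_DS1) = I_D2 − I_D1, so λ = (0.302 − 0.284) / (0.284 × 3.73 − 0.302 × 2.66) = 0.018 / 0.256 = 0.0703 V⁻¹.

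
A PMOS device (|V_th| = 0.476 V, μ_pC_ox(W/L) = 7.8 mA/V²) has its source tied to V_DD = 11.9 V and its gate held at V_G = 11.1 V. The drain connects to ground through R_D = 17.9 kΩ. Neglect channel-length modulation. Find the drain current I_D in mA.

I_D = 0.409 mA

V_SG = V_DD − V_G = 11.9 − 11.1 = 0.8 V, so V_ov = 0.8 − 0.476 = 0.324 V.
Assume saturation: I_D = ½ k_p V_ov² = 0.5 × 7.8 × 0.324² = 0.409 mA, giving V_SD = V_DD − I_D R_D = 11.9 − 0.409 × 17.9 = 4.57 V.
V_SD = 4.57 V ≥ V_ov = 0.324 V, confirming saturation.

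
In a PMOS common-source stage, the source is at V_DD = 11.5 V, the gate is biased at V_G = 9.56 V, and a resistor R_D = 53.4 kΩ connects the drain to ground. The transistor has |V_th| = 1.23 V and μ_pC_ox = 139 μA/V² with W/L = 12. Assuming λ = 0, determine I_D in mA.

I_D = 0.211 mA

V_SG = V_DD − V_G = 11.5 − 9.56 = 1.94 V, so V_ov = 1.94 − 1.23 = 0.71 V.
k_p = μ_pC_ox · (W/L) = 1.668 mA/V².
Assume saturation: I_D = ½ k_p V_ov² = 0.5 × 1.668 × 0.71² = 0.42 mA, giving V_SD = V_DD − I_D R_D = 11.5 − 0.42 × 53.4 = -11 V.
But -11 V < V_ov = 0.71 V, so the device is actually in triode.
In triode I_D = k_p[V_ov V_SD − ½ V_SD²] and I_D = (V_DD − V_SD)/R_D. Equating: 44.5 V_SD² − 64.24 V_SD + 11.5 = 0, giving V_SD = 0.209 V (the root below V_ov).
I_D = (11.5 − 0.209) / 53.4 = 0.211 mA.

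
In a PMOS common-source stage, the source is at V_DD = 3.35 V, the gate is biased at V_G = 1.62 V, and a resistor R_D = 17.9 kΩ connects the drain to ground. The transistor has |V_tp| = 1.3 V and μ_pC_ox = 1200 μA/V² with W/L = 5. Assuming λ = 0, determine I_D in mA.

V_SG = V_DD − V_G = 3.35 − 1.62 = 1.73 V, so V_ov = 1.73 − 1.3 = 0.43 V.
k_p = μ_pC_ox · (W/L) = 6 mA/V².
Assume saturation: I_D = ½ k_p V_ov² = 0.5 × 6 × 0.43² = 0.555 mA, giving V_SD = V_DD − I_D R_D = 3.35 − 0.555 × 17.9 = -6.58 V.
But -6.58 V < V_ov = 0.43 V, so the device is actually in triode.
In triode I_D = k_p[V_ov V_SD − ½ V_SD²] and I_D = (V_DD − V_SD)/R_D. Equating: 53.7 V_SD² − 47.18 V_SD + 3.35 = 0, giving V_SD = 0.0779 V (the root below V_ov).
I_D = (3.35 − 0.0779) / 17.9 = 0.183 mA.

I_D = 0.183 mA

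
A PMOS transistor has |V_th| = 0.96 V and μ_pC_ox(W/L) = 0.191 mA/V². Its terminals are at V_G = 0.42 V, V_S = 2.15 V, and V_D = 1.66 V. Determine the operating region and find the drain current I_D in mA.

Triode; I_D = 0.0491 mA

V_SG = V_S − V_G = 2.15 − 0.42 = 1.73 V; V_SD = V_S − V_D = 2.15 − 1.66 = 0.49 V.
V_ov = V_SG − |V_th| = 1.73 − 0.96 = 0.77 V.
Since V_SD = 0.49 V < V_ov = 0.77 V, the device is in the triode region.
I_D = k_p [V_ov · V_SD − ½ V_SD²] = 0.191 × [0.77 × 0.49 − 0.5 × 0.49²] = 0.0491 mA.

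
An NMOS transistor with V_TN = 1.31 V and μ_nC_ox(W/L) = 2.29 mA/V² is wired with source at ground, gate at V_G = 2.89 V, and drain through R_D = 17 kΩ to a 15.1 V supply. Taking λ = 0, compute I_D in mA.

I_D = 0.873 mA

V_GS = V_G = 2.89 V, so V_ov = 2.89 − 1.31 = 1.58 V.
Assume saturation: I_D = ½ k_n V_ov² = 0.5 × 2.29 × 1.58² = 2.86 mA, giving V_DS = V_DD − I_D R_D = 15.1 − 2.86 × 17 = -33.5 V.
But -33.5 V < V_ov = 1.58 V, so the device is actually in triode.
In triode I_D = k_n[V_ov V_DS − ½ V_DS²] and I_D = (V_DD − V_DS)/R_D. Equating: 19.5 V_DS² − 62.51 V_DS + 15.1 = 0, giving V_DS = 0.263 V (the root below V_ov).
I_D = (15.1 − 0.263) / 17 = 0.873 mA.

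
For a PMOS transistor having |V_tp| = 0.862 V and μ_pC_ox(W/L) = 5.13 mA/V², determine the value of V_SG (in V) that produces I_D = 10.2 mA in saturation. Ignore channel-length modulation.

V_SG = 2.86 V

In saturation I_D = ½ k_p (V_SG − |V_tp|)², so V_SG − |V_tp| = √(2 I_D / k_p) = √(2 × 10.2 / 5.13) = 1.99 V.
V_SG = 0.862 + 1.99 = 2.86 V.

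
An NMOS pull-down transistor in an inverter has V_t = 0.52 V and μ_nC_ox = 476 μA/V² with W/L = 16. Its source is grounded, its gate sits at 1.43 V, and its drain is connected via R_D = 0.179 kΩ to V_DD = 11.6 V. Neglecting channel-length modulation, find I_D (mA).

V_GS = V_G = 1.43 V, so V_ov = 1.43 − 0.52 = 0.91 V.
k_n = μ_nC_ox · (W/L) = 7.616 mA/V².
Assume saturation: I_D = ½ k_n V_ov² = 0.5 × 7.616 × 0.91² = 3.15 mA, giving V_DS = V_DD − I_D R_D = 11.6 − 3.15 × 0.179 = 11 V.
V_DS = 11 V ≥ V_ov = 0.91 V, confirming saturation.

I_D = 3.15 mA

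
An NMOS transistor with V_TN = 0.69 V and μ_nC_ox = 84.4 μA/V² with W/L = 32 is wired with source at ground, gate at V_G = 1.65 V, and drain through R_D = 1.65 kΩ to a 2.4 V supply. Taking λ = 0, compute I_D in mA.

V_GS = V_G = 1.65 V, so V_ov = 1.65 − 0.69 = 0.96 V.
k_n = μ_nC_ox · (W/L) = 2.701 mA/V².
Assume saturation: I_D = ½ k_n V_ov² = 0.5 × 2.701 × 0.96² = 1.24 mA, giving V_DS = V_DD − I_D R_D = 2.4 − 1.24 × 1.65 = 0.347 V.
But 0.347 V < V_ov = 0.96 V, so the device is actually in triode.
In triode I_D = k_n[V_ov V_DS − ½ V_DS²] and I_D = (V_DD − V_DS)/R_D. Equating: 2.23 V_DS² − 5.278 V_DS + 2.4 = 0, giving V_DS = 0.614 V (the root below V_ov).
I_D = (2.4 − 0.614) / 1.65 = 1.08 mA.

I_D = 1.08 mA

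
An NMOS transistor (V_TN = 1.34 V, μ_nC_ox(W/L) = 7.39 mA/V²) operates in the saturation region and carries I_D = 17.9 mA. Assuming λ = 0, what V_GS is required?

In saturation I_D = ½ k_n (V_GS − V_TN)², so V_GS − V_TN = √(2 I_D / k_n) = √(2 × 17.9 / 7.39) = 2.2 V.
V_GS = 1.34 + 2.2 = 3.54 V.

V_GS = 3.54 V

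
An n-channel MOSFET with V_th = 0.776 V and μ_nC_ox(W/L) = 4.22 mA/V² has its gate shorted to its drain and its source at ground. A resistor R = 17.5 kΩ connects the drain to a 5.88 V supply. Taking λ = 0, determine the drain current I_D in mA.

I_D = 0.271 mA

With gate tied to drain, V_GS = V_DS ≥ V_GS − V_th, so the device is in saturation.
KCL at the drain: ½ k_n (V_GS − V_th)² = (V_DD − V_GS)/R.
Let x = V_GS − 0.776. Then 36.9 x² + x − 5.104 = 0, giving x = 0.358 V (positive root), so V_GS = 1.13 V.
I_D = (V_DD − V_GS)/R = (5.88 − 1.13) / 17.5 = 0.271 mA.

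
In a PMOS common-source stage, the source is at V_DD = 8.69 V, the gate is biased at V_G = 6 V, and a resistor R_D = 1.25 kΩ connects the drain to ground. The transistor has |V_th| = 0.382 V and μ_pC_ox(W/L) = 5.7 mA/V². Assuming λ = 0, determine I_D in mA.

V_SG = V_DD − V_G = 8.69 − 6 = 2.69 V, so V_ov = 2.69 − 0.382 = 2.31 V.
Assume saturation: I_D = ½ k_p V_ov² = 0.5 × 5.7 × 2.31² = 15.2 mA, giving V_SD = V_DD − I_D R_D = 8.69 − 15.2 × 1.25 = -10.3 V.
But -10.3 V < V_ov = 2.31 V, so the device is actually in triode.
In triode I_D = k_p[V_ov V_SD − ½ V_SD²] and I_D = (V_DD − V_SD)/R_D. Equating: 3.56 V_SD² − 17.44 V_SD + 8.69 = 0, giving V_SD = 0.563 V (the root below V_ov).
I_D = (8.69 − 0.563) / 1.25 = 6.5 mA.

I_D = 6.50 mA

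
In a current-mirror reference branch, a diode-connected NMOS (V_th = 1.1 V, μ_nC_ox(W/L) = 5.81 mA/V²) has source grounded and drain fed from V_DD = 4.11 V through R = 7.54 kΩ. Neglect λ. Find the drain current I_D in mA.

I_D = 0.353 mA

With gate tied to drain, V_GS = V_DS ≥ V_GS − V_th, so the device is in saturation.
KCL at the drain: ½ k_n (V_GS − V_th)² = (V_DD − V_GS)/R.
Let x = V_GS − 1.1. Then 21.9 x² + x − 3.01 = 0, giving x = 0.349 V (positive root), so V_GS = 1.45 V.
I_D = (V_DD − V_GS)/R = (4.11 − 1.45) / 7.54 = 0.353 mA.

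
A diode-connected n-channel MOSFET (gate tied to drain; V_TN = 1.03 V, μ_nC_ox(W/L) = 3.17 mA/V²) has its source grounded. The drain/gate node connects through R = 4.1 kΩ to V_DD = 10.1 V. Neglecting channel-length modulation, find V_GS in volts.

With gate tied to drain, V_GS = V_DS ≥ V_GS − V_TN, so the device is in saturation.
KCL at the drain: ½ k_n (V_GS − V_TN)² = (V_DD − V_GS)/R.
Let x = V_GS − 1.03. Then 6.5 x² + x − 9.07 = 0, giving x = 1.11 V (positive root), so V_GS = 2.14 V.
I_D = (V_DD − V_GS)/R = (10.1 − 2.14) / 4.1 = 1.94 mA.

V_GS = 2.14 V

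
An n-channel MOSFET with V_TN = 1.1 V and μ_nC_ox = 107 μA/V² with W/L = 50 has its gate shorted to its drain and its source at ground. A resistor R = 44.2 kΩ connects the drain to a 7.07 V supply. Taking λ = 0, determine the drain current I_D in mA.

With gate tied to drain, V_GS = V_DS ≥ V_GS − V_TN, so the device is in saturation.
k_n = μ_nC_ox · (W/L) = 5.35 mA/V².
KCL at the drain: ½ k_n (V_GS − V_TN)² = (V_DD − V_GS)/R.
Let x = V_GS − 1.1. Then 118 x² + x − 5.97 = 0, giving x = 0.221 V (positive root), so V_GS = 1.32 V.
I_D = (V_DD − V_GS)/R = (7.07 − 1.32) / 44.2 = 0.13 mA.

I_D = 0.130 mA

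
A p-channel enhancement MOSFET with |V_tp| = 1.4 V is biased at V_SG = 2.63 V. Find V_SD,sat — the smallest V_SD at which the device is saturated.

V_SD,sat = 1.23 V

The boundary between triode and saturation is V_SD = V_SG − |V_tp| = V_ov.
V_ov = 2.63 − 1.4 = 1.23 V.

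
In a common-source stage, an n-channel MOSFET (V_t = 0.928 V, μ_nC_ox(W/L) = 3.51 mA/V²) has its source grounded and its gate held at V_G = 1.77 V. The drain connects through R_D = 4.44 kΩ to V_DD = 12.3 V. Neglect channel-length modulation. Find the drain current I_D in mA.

V_GS = V_G = 1.77 V, so V_ov = 1.77 − 0.928 = 0.842 V.
Assume saturation: I_D = ½ k_n V_ov² = 0.5 × 3.51 × 0.842² = 1.24 mA, giving V_DS = V_DD − I_D R_D = 12.3 − 1.24 × 4.44 = 6.78 V.
V_DS = 6.78 V ≥ V_ov = 0.842 V, confirming saturation.

I_D = 1.24 mA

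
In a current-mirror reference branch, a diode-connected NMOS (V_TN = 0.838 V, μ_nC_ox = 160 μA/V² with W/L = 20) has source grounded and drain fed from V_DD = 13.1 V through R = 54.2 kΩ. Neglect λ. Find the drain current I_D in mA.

With gate tied to drain, V_GS = V_DS ≥ V_GS − V_TN, so the device is in saturation.
k_n = μ_nC_ox · (W/L) = 3.2 mA/V².
KCL at the drain: ½ k_n (V_GS − V_TN)² = (V_DD − V_GS)/R.
Let x = V_GS − 0.838. Then 86.7 x² + x − 12.26 = 0, giving x = 0.37 V (positive root), so V_GS = 1.21 V.
I_D = (V_DD − V_GS)/R = (13.1 − 1.21) / 54.2 = 0.219 mA.

I_D = 0.219 mA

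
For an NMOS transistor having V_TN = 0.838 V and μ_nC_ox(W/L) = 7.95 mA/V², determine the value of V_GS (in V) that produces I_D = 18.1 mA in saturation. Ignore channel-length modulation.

V_GS = 2.97 V

In saturation I_D = ½ k_n (V_GS − V_TN)², so V_GS − V_TN = √(2 I_D / k_n) = √(2 × 18.1 / 7.95) = 2.13 V.
V_GS = 0.838 + 2.13 = 2.97 V.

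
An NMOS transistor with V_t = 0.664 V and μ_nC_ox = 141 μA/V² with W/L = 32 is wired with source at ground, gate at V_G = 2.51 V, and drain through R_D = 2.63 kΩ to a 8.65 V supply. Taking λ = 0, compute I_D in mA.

V_GS = V_G = 2.51 V, so V_ov = 2.51 − 0.664 = 1.85 V.
k_n = μ_nC_ox · (W/L) = 4.512 mA/V².
Assume saturation: I_D = ½ k_n V_ov² = 0.5 × 4.512 × 1.85² = 7.69 mA, giving V_DS = V_DD − I_D R_D = 8.65 − 7.69 × 2.63 = -11.6 V.
But -11.6 V < V_ov = 1.85 V, so the device is actually in triode.
In triode I_D = k_n[V_ov V_DS − ½ V_DS²] and I_D = (V_DD − V_DS)/R_D. Equating: 5.93 V_DS² − 22.91 V_DS + 8.65 = 0, giving V_DS = 0.424 V (the root below V_ov).
I_D = (8.65 − 0.424) / 2.63 = 3.13 mA.

I_D = 3.13 mA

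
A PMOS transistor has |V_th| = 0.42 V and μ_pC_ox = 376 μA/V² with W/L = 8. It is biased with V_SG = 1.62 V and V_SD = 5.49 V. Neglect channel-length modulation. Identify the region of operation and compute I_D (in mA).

k_p = μ_pC_ox · (W/L) = 3.008 mA/V².
V_ov = V_SG − |V_th| = 1.62 − 0.42 = 1.2 V.
Since V_SD = 5.49 V ≥ V_ov = 1.2 V, the device is in saturation.
I_D = ½ k_p V_ov² = 0.5 × 3.008 × 1.2² = 2.17 mA.

Saturation; I_D = 2.17 mA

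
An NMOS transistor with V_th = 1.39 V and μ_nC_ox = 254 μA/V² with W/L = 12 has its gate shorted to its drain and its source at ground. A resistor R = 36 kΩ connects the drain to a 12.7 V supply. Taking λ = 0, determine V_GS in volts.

V_GS = 1.84 V

With gate tied to drain, V_GS = V_DS ≥ V_GS − V_th, so the device is in saturation.
k_n = μ_nC_ox · (W/L) = 3.048 mA/V².
KCL at the drain: ½ k_n (V_GS − V_th)² = (V_DD − V_GS)/R.
Let x = V_GS − 1.39. Then 54.9 x² + x − 11.31 = 0, giving x = 0.445 V (positive root), so V_GS = 1.84 V.
I_D = (V_DD − V_GS)/R = (12.7 − 1.84) / 36 = 0.302 mA.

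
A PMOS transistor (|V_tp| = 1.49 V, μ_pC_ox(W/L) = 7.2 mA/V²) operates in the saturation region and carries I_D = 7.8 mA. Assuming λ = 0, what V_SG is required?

V_SG = 2.96 V

In saturation I_D = ½ k_p (V_SG − |V_tp|)², so V_SG − |V_tp| = √(2 I_D / k_p) = √(2 × 7.8 / 7.2) = 1.47 V.
V_SG = 1.49 + 1.47 = 2.96 V.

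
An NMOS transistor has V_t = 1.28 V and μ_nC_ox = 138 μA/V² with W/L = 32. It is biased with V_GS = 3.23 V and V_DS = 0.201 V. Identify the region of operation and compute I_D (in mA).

Triode; I_D = 1.64 mA

k_n = μ_nC_ox · (W/L) = 4.416 mA/V².
V_ov = V_GS − V_t = 3.23 − 1.28 = 1.95 V.
Since V_DS = 0.201 V < V_ov = 1.95 V, the device is in the triode region.
I_D = k_n [V_ov · V_DS − ½ V_DS²] = 4.416 × [1.95 × 0.201 − 0.5 × 0.201²] = 1.64 mA.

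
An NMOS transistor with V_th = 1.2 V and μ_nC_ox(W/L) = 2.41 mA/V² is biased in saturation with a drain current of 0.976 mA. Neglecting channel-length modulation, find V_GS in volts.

V_GS = 2.10 V

In saturation I_D = ½ k_n (V_GS − V_th)², so V_GS − V_th = √(2 I_D / k_n) = √(2 × 0.976 / 2.41) = 0.9 V.
V_GS = 1.2 + 0.9 = 2.1 V.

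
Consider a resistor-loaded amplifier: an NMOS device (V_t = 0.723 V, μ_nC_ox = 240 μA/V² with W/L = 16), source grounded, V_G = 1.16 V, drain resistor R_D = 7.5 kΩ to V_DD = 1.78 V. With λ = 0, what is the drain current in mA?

I_D = 0.216 mA

V_GS = V_G = 1.16 V, so V_ov = 1.16 − 0.723 = 0.437 V.
k_n = μ_nC_ox · (W/L) = 3.84 mA/V².
Assume saturation: I_D = ½ k_n V_ov² = 0.5 × 3.84 × 0.437² = 0.367 mA, giving V_DS = V_DD − I_D R_D = 1.78 − 0.367 × 7.5 = -0.97 V.
But -0.97 V < V_ov = 0.437 V, so the device is actually in triode.
In triode I_D = k_n[V_ov V_DS − ½ V_DS²] and I_D = (V_DD − V_DS)/R_D. Equating: 14.4 V_DS² − 13.59 V_DS + 1.78 = 0, giving V_DS = 0.157 V (the root below V_ov).
I_D = (1.78 − 0.157) / 7.5 = 0.216 mA.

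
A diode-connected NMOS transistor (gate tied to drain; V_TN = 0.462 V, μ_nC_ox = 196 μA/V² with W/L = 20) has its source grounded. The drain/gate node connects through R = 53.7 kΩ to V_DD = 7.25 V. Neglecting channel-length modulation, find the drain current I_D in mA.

I_D = 0.122 mA

With gate tied to drain, V_GS = V_DS ≥ V_GS − V_TN, so the device is in saturation.
k_n = μ_nC_ox · (W/L) = 3.92 mA/V².
KCL at the drain: ½ k_n (V_GS − V_TN)² = (V_DD − V_GS)/R.
Let x = V_GS − 0.462. Then 105 x² + x − 6.788 = 0, giving x = 0.249 V (positive root), so V_GS = 0.711 V.
I_D = (V_DD − V_GS)/R = (7.25 − 0.711) / 53.7 = 0.122 mA.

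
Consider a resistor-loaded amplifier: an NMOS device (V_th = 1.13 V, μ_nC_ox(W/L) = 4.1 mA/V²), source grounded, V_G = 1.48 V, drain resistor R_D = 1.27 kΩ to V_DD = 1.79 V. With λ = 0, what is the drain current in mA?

I_D = 0.251 mA

V_GS = V_G = 1.48 V, so V_ov = 1.48 − 1.13 = 0.35 V.
Assume saturation: I_D = ½ k_n V_ov² = 0.5 × 4.1 × 0.35² = 0.251 mA, giving V_DS = V_DD − I_D R_D = 1.79 − 0.251 × 1.27 = 1.47 V.
V_DS = 1.47 V ≥ V_ov = 0.35 V, confirming saturation.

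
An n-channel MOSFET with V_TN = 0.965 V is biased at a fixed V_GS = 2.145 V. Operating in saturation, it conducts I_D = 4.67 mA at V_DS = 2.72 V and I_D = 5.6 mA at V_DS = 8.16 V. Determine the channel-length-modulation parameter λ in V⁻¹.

With V_GS fixed, I_D ∝ (1 + λ V_DS) in saturation, so I_D2/I_D1 = (1 + λ V_DS2)/(1 + λ V_DS1).
5.6/4.67 = 1.199 = (1 + 8.16 λ)/(1 + 2.72 λ).
Solving: λ (I_D1 V_DS2 − I_D2 V_DS1) = I_D2 − I_D1, so λ = (5.6 − 4.67) / (4.67 × 8.16 − 5.6 × 2.72) = 0.93 / 22.9 = 0.0407 V⁻¹.

λ = 0.0407 V⁻¹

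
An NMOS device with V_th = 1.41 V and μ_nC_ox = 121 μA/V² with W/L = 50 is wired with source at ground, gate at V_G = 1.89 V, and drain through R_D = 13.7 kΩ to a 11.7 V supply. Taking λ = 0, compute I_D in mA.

V_GS = V_G = 1.89 V, so V_ov = 1.89 − 1.41 = 0.48 V.
k_n = μ_nC_ox · (W/L) = 6.05 mA/V².
Assume saturation: I_D = ½ k_n V_ov² = 0.5 × 6.05 × 0.48² = 0.697 mA, giving V_DS = V_DD − I_D R_D = 11.7 − 0.697 × 13.7 = 2.15 V.
V_DS = 2.15 V ≥ V_ov = 0.48 V, confirming saturation.

I_D = 0.697 mA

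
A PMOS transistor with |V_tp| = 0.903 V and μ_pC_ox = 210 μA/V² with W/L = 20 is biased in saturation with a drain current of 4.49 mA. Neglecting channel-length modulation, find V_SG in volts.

V_SG = 2.37 V

k_p = μ_pC_ox · (W/L) = 4.2 mA/V².
In saturation I_D = ½ k_p (V_SG − |V_tp|)², so V_SG − |V_tp| = √(2 I_D / k_p) = √(2 × 4.49 / 4.2) = 1.46 V.
V_SG = 0.903 + 1.46 = 2.37 V.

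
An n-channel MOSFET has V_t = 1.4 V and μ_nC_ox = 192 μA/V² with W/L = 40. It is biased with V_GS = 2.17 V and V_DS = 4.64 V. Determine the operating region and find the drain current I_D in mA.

Saturation; I_D = 2.28 mA

k_n = μ_nC_ox · (W/L) = 7.68 mA/V².
V_ov = V_GS − V_t = 2.17 − 1.4 = 0.77 V.
Since V_DS = 4.64 V ≥ V_ov = 0.77 V, the device is in saturation.
I_D = ½ k_n V_ov² = 0.5 × 7.68 × 0.77² = 2.28 mA.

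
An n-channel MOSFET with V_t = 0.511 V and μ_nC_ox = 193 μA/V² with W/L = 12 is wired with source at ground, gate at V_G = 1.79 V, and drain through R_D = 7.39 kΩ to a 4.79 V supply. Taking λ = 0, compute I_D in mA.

I_D = 0.617 mA

V_GS = V_G = 1.79 V, so V_ov = 1.79 − 0.511 = 1.28 V.
k_n = μ_nC_ox · (W/L) = 2.316 mA/V².
Assume saturation: I_D = ½ k_n V_ov² = 0.5 × 2.316 × 1.28² = 1.89 mA, giving V_DS = V_DD − I_D R_D = 4.79 − 1.89 × 7.39 = -9.21 V.
But -9.21 V < V_ov = 1.28 V, so the device is actually in triode.
In triode I_D = k_n[V_ov V_DS − ½ V_DS²] and I_D = (V_DD − V_DS)/R_D. Equating: 8.56 V_DS² − 22.89 V_DS + 4.79 = 0, giving V_DS = 0.229 V (the root below V_ov).
I_D = (4.79 − 0.229) / 7.39 = 0.617 mA.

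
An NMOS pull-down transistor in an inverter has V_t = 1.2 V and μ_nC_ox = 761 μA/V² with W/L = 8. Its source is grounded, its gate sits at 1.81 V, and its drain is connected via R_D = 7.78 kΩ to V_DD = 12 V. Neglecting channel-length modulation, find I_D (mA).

I_D = 1.13 mA

V_GS = V_G = 1.81 V, so V_ov = 1.81 − 1.2 = 0.61 V.
k_n = μ_nC_ox · (W/L) = 6.088 mA/V².
Assume saturation: I_D = ½ k_n V_ov² = 0.5 × 6.088 × 0.61² = 1.13 mA, giving V_DS = V_DD − I_D R_D = 12 − 1.13 × 7.78 = 3.19 V.
V_DS = 3.19 V ≥ V_ov = 0.61 V, confirming saturation.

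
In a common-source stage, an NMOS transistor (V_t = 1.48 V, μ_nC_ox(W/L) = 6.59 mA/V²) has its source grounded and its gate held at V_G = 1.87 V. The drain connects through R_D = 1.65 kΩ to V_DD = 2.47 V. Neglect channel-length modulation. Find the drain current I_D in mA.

I_D = 0.501 mA

V_GS = V_G = 1.87 V, so V_ov = 1.87 − 1.48 = 0.39 V.
Assume saturation: I_D = ½ k_n V_ov² = 0.5 × 6.59 × 0.39² = 0.501 mA, giving V_DS = V_DD − I_D R_D = 2.47 − 0.501 × 1.65 = 1.64 V.
V_DS = 1.64 V ≥ V_ov = 0.39 V, confirming saturation.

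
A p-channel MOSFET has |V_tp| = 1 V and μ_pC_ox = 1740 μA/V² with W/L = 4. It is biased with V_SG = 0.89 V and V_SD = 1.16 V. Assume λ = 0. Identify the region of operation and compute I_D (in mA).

Cutoff; I_D = 0 mA

V_SG = 0.89 V < |V_tp| = 1 V, so the transistor is in cutoff.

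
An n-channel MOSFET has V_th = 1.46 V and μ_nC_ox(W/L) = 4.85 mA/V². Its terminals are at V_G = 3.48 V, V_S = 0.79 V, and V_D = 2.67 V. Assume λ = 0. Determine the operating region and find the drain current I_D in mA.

Saturation; I_D = 3.67 mA

V_GS = V_G − V_S = 3.48 − 0.79 = 2.69 V; V_DS = V_D − V_S = 2.67 − 0.79 = 1.88 V.
V_ov = V_GS − V_th = 2.69 − 1.46 = 1.23 V.
Since V_DS = 1.88 V ≥ V_ov = 1.23 V, the device is in saturation.
I_D = ½ k_n V_ov² = 0.5 × 4.85 × 1.23² = 3.67 mA.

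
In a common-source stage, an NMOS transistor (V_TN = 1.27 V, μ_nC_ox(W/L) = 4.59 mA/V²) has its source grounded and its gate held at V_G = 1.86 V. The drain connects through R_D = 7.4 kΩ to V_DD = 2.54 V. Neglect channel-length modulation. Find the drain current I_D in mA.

V_GS = V_G = 1.86 V, so V_ov = 1.86 − 1.27 = 0.59 V.
Assume saturation: I_D = ½ k_n V_ov² = 0.5 × 4.59 × 0.59² = 0.799 mA, giving V_DS = V_DD − I_D R_D = 2.54 − 0.799 × 7.4 = -3.37 V.
But -3.37 V < V_ov = 0.59 V, so the device is actually in triode.
In triode I_D = k_n[V_ov V_DS − ½ V_DS²] and I_D = (V_DD − V_DS)/R_D. Equating: 17 V_DS² − 21.04 V_DS + 2.54 = 0, giving V_DS = 0.136 V (the root below V_ov).
I_D = (2.54 − 0.136) / 7.4 = 0.325 mA.

I_D = 0.325 mA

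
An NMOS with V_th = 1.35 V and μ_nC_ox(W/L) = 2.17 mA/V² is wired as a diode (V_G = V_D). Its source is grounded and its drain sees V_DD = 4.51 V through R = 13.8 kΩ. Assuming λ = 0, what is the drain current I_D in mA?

I_D = 0.198 mA

With gate tied to drain, V_GS = V_DS ≥ V_GS − V_th, so the device is in saturation.
KCL at the drain: ½ k_n (V_GS − V_th)² = (V_DD − V_GS)/R.
Let x = V_GS − 1.35. Then 15 x² + x − 3.16 = 0, giving x = 0.427 V (positive root), so V_GS = 1.78 V.
I_D = (V_DD − V_GS)/R = (4.51 − 1.78) / 13.8 = 0.198 mA.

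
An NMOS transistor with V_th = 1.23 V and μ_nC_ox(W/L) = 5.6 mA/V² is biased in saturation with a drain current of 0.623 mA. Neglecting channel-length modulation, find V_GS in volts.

In saturation I_D = ½ k_n (V_GS − V_th)², so V_GS − V_th = √(2 I_D / k_n) = √(2 × 0.623 / 5.6) = 0.472 V.
V_GS = 1.23 + 0.472 = 1.7 V.

V_GS = 1.70 V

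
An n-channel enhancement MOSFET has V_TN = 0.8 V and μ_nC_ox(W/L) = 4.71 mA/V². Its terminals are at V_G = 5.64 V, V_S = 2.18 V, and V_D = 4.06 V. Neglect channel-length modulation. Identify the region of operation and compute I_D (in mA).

V_GS = V_G − V_S = 5.64 − 2.18 = 3.46 V; V_DS = V_D − V_S = 4.06 − 2.18 = 1.88 V.
V_ov = V_GS − V_TN = 3.46 − 0.8 = 2.66 V.
Since V_DS = 1.88 V < V_ov = 2.66 V, the device is in the triode region.
I_D = k_n [V_ov · V_DS − ½ V_DS²] = 4.71 × [2.66 × 1.88 − 0.5 × 1.88²] = 15.2 mA.

Triode; I_D = 15.2 mA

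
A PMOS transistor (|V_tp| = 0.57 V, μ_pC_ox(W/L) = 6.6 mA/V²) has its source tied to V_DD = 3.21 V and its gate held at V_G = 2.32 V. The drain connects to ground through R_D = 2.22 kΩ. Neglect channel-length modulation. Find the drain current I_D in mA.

V_SG = V_DD − V_G = 3.21 − 2.32 = 0.89 V, so V_ov = 0.89 − 0.57 = 0.32 V.
Assume saturation: I_D = ½ k_p V_ov² = 0.5 × 6.6 × 0.32² = 0.338 mA, giving V_SD = V_DD − I_D R_D = 3.21 − 0.338 × 2.22 = 2.46 V.
V_SD = 2.46 V ≥ V_ov = 0.32 V, confirming saturation.

I_D = 0.338 mA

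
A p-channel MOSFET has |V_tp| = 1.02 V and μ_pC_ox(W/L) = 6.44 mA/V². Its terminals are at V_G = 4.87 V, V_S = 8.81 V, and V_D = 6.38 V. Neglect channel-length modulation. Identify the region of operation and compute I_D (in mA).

V_SG = V_S − V_G = 8.81 − 4.87 = 3.94 V; V_SD = V_S − V_D = 8.81 − 6.38 = 2.43 V.
V_ov = V_SG − |V_tp| = 3.94 − 1.02 = 2.92 V.
Since V_SD = 2.43 V < V_ov = 2.92 V, the device is in the triode region.
I_D = k_p [V_ov · V_SD − ½ V_SD²] = 6.44 × [2.92 × 2.43 − 0.5 × 2.43²] = 26.7 mA.

Triode; I_D = 26.7 mA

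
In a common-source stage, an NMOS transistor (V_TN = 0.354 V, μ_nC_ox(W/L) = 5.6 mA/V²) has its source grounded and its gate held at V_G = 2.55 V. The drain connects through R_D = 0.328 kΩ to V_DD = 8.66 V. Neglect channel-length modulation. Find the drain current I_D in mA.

V_GS = V_G = 2.55 V, so V_ov = 2.55 − 0.354 = 2.2 V.
Assume saturation: I_D = ½ k_n V_ov² = 0.5 × 5.6 × 2.2² = 13.5 mA, giving V_DS = V_DD − I_D R_D = 8.66 − 13.5 × 0.328 = 4.23 V.
V_DS = 4.23 V ≥ V_ov = 2.2 V, confirming saturation.

I_D = 13.5 mA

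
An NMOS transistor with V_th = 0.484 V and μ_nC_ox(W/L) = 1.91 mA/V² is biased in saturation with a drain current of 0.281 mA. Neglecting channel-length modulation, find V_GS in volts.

In saturation I_D = ½ k_n (V_GS − V_th)², so V_GS − V_th = √(2 I_D / k_n) = √(2 × 0.281 / 1.91) = 0.542 V.
V_GS = 0.484 + 0.542 = 1.03 V.

V_GS = 1.03 V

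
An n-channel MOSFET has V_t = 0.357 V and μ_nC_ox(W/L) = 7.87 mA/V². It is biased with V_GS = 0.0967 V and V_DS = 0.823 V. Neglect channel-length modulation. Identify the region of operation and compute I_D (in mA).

V_GS = 0.0967 V < V_t = 0.357 V, so the transistor is in cutoff.

Cutoff; I_D = 0 mA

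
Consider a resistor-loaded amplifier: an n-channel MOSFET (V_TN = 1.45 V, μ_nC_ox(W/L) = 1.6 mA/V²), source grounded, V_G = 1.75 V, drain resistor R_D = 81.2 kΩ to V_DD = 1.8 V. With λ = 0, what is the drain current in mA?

V_GS = V_G = 1.75 V, so V_ov = 1.75 − 1.45 = 0.3 V.
Assume saturation: I_D = ½ k_n V_ov² = 0.5 × 1.6 × 0.3² = 0.072 mA, giving V_DS = V_DD − I_D R_D = 1.8 − 0.072 × 81.2 = -4.05 V.
But -4.05 V < V_ov = 0.3 V, so the device is actually in triode.
In triode I_D = k_n[V_ov V_DS − ½ V_DS²] and I_D = (V_DD − V_DS)/R_D. Equating: 65 V_DS² − 39.98 V_DS + 1.8 = 0, giving V_DS = 0.0489 V (the root below V_ov).
I_D = (1.8 − 0.0489) / 81.2 = 0.0216 mA.

I_D = 0.0216 mA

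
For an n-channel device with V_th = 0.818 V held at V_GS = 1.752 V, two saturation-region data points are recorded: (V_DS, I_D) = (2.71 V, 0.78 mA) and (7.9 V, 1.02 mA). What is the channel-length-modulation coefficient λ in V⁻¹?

With V_GS fixed, I_D ∝ (1 + λ V_DS) in saturation, so I_D2/I_D1 = (1 + λ V_DS2)/(1 + λ V_DS1).
1.02/0.78 = 1.308 = (1 + 7.9 λ)/(1 + 2.71 λ).
Solving: λ (I_D1 V_DS2 − I_D2 V_DS1) = I_D2 − I_D1, so λ = (1.02 − 0.78) / (0.78 × 7.9 − 1.02 × 2.71) = 0.24 / 3.4 = 0.0706 V⁻¹.

λ = 0.0706 V⁻¹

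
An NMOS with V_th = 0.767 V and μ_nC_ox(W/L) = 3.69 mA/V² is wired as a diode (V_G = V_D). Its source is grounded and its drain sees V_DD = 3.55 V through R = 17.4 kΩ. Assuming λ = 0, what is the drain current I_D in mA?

I_D = 0.144 mA

With gate tied to drain, V_GS = V_DS ≥ V_GS − V_th, so the device is in saturation.
KCL at the drain: ½ k_n (V_GS − V_th)² = (V_DD − V_GS)/R.
Let x = V_GS − 0.767. Then 32.1 x² + x − 2.783 = 0, giving x = 0.279 V (positive root), so V_GS = 1.05 V.
I_D = (V_DD − V_GS)/R = (3.55 − 1.05) / 17.4 = 0.144 mA.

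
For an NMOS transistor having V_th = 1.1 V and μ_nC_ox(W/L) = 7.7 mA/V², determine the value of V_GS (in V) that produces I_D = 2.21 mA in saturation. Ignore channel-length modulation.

In saturation I_D = ½ k_n (V_GS − V_th)², so V_GS − V_th = √(2 I_D / k_n) = √(2 × 2.21 / 7.7) = 0.758 V.
V_GS = 1.1 + 0.758 = 1.86 V.

V_GS = 1.86 V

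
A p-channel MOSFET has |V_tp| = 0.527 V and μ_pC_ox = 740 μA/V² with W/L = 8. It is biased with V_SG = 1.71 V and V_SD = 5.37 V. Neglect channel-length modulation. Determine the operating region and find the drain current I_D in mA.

Saturation; I_D = 4.14 mA

k_p = μ_pC_ox · (W/L) = 5.92 mA/V².
V_ov = V_SG − |V_tp| = 1.71 − 0.527 = 1.18 V.
Since V_SD = 5.37 V ≥ V_ov = 1.18 V, the device is in saturation.
I_D = ½ k_p V_ov² = 0.5 × 5.92 × 1.18² = 4.14 mA.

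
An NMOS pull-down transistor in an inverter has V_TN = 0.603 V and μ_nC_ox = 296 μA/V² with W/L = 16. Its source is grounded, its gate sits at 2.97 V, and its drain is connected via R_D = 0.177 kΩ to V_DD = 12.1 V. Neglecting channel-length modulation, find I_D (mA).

V_GS = V_G = 2.97 V, so V_ov = 2.97 − 0.603 = 2.37 V.
k_n = μ_nC_ox · (W/L) = 4.736 mA/V².
Assume saturation: I_D = ½ k_n V_ov² = 0.5 × 4.736 × 2.37² = 13.3 mA, giving V_DS = V_DD − I_D R_D = 12.1 − 13.3 × 0.177 = 9.75 V.
V_DS = 9.75 V ≥ V_ov = 2.37 V, confirming saturation.

I_D = 13.3 mA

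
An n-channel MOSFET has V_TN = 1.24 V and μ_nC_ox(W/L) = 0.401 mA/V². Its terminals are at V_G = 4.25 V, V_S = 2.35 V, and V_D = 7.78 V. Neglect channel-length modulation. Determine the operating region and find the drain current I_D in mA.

V_GS = V_G − V_S = 4.25 − 2.35 = 1.9 V; V_DS = V_D − V_S = 7.78 − 2.35 = 5.43 V.
V_ov = V_GS − V_TN = 1.9 − 1.24 = 0.66 V.
Since V_DS = 5.43 V ≥ V_ov = 0.66 V, the device is in saturation.
I_D = ½ k_n V_ov² = 0.5 × 0.401 × 0.66² = 0.0873 mA.

Saturation; I_D = 0.0873 mA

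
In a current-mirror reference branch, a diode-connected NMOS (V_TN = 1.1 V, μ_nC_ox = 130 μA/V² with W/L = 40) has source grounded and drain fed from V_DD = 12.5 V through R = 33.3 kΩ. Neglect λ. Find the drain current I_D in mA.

I_D = 0.332 mA

With gate tied to drain, V_GS = V_DS ≥ V_GS − V_TN, so the device is in saturation.
k_n = μ_nC_ox · (W/L) = 5.2 mA/V².
KCL at the drain: ½ k_n (V_GS − V_TN)² = (V_DD − V_GS)/R.
Let x = V_GS − 1.1. Then 86.6 x² + x − 11.4 = 0, giving x = 0.357 V (positive root), so V_GS = 1.46 V.
I_D = (V_DD − V_GS)/R = (12.5 − 1.46) / 33.3 = 0.332 mA.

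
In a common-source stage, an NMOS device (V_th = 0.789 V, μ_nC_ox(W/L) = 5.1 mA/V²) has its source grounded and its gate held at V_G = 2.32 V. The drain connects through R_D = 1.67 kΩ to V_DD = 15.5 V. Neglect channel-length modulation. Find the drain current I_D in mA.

I_D = 5.98 mA

V_GS = V_G = 2.32 V, so V_ov = 2.32 − 0.789 = 1.53 V.
Assume saturation: I_D = ½ k_n V_ov² = 0.5 × 5.1 × 1.53² = 5.98 mA, giving V_DS = V_DD − I_D R_D = 15.5 − 5.98 × 1.67 = 5.52 V.
V_DS = 5.52 V ≥ V_ov = 1.53 V, confirming saturation.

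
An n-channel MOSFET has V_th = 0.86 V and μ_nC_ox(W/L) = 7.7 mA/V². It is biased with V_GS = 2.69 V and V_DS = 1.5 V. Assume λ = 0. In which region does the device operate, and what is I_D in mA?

Triode; I_D = 12.5 mA

V_ov = V_GS − V_th = 2.69 − 0.86 = 1.83 V.
Since V_DS = 1.5 V < V_ov = 1.83 V, the device is in the triode region.
I_D = k_n [V_ov · V_DS − ½ V_DS²] = 7.7 × [1.83 × 1.5 − 0.5 × 1.5²] = 12.5 mA.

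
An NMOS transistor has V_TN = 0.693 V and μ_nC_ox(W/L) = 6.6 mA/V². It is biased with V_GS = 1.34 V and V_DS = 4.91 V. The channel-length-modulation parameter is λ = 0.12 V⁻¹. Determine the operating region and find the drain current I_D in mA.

Saturation; I_D = 2.20 mA

V_ov = V_GS − V_TN = 1.34 − 0.693 = 0.647 V.
Since V_DS = 4.91 V ≥ V_ov = 0.647 V, the device is in saturation.
I_D = ½ k_n V_ov² (1 + λ V_DS) = 0.5 × 6.6 × 0.647² × (1 + 0.12 × 4.91) = 2.2 mA.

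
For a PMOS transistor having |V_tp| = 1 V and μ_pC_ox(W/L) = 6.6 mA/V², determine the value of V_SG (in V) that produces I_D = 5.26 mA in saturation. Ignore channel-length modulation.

V_SG = 2.26 V

In saturation I_D = ½ k_p (V_SG − |V_tp|)², so V_SG − |V_tp| = √(2 I_D / k_p) = √(2 × 5.26 / 6.6) = 1.26 V.
V_SG = 1 + 1.26 = 2.26 V.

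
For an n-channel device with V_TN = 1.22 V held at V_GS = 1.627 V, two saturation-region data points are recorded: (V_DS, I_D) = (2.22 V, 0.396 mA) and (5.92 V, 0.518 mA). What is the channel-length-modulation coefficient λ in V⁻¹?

λ = 0.102 V⁻¹

With V_GS fixed, I_D ∝ (1 + λ V_DS) in saturation, so I_D2/I_D1 = (1 + λ V_DS2)/(1 + λ V_DS1).
0.518/0.396 = 1.308 = (1 + 5.92 λ)/(1 + 2.22 λ).
Solving: λ (I_D1 V_DS2 − I_D2 V_DS1) = I_D2 − I_D1, so λ = (0.518 − 0.396) / (0.396 × 5.92 − 0.518 × 2.22) = 0.122 / 1.19 = 0.102 V⁻¹.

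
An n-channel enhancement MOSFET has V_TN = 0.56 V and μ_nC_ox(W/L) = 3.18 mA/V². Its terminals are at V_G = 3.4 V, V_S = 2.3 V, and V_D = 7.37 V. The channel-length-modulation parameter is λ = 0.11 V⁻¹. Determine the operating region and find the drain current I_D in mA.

V_GS = V_G − V_S = 3.4 − 2.3 = 1.1 V; V_DS = V_D − V_S = 7.37 − 2.3 = 5.07 V.
V_ov = V_GS − V_TN = 1.1 − 0.56 = 0.54 V.
Since V_DS = 5.07 V ≥ V_ov = 0.54 V, the device is in saturation.
I_D = ½ k_n V_ov² (1 + λ V_DS) = 0.5 × 3.18 × 0.54² × (1 + 0.11 × 5.07) = 0.722 mA.

Saturation; I_D = 0.722 mA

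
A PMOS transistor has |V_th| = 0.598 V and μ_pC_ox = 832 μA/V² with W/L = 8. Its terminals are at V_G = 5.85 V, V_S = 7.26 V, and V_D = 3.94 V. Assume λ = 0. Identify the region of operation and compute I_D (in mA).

Saturation; I_D = 2.19 mA

V_SG = V_S − V_G = 7.26 − 5.85 = 1.41 V; V_SD = V_S − V_D = 7.26 − 3.94 = 3.32 V.
k_p = μ_pC_ox · (W/L) = 6.656 mA/V².
V_ov = V_SG − |V_th| = 1.41 − 0.598 = 0.812 V.
Since V_SD = 3.32 V ≥ V_ov = 0.812 V, the device is in saturation.
I_D = ½ k_p V_ov² = 0.5 × 6.656 × 0.812² = 2.19 mA.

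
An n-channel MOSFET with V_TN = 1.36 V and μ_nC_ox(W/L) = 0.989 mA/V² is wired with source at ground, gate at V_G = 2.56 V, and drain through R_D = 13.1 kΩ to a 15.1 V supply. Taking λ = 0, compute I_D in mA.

I_D = 0.712 mA

V_GS = V_G = 2.56 V, so V_ov = 2.56 − 1.36 = 1.2 V.
Assume saturation: I_D = ½ k_n V_ov² = 0.5 × 0.989 × 1.2² = 0.712 mA, giving V_DS = V_DD − I_D R_D = 15.1 − 0.712 × 13.1 = 5.77 V.
V_DS = 5.77 V ≥ V_ov = 1.2 V, confirming saturation.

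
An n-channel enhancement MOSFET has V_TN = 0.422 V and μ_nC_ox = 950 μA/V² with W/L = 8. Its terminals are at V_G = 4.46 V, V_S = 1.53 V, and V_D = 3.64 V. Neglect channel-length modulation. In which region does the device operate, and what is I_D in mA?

Triode; I_D = 23.3 mA

V_GS = V_G − V_S = 4.46 − 1.53 = 2.93 V; V_DS = V_D − V_S = 3.64 − 1.53 = 2.11 V.
k_n = μ_nC_ox · (W/L) = 7.6 mA/V².
V_ov = V_GS − V_TN = 2.93 − 0.422 = 2.51 V.
Since V_DS = 2.11 V < V_ov = 2.51 V, the device is in the triode region.
I_D = k_n [V_ov · V_DS − ½ V_DS²] = 7.6 × [2.51 × 2.11 − 0.5 × 2.11²] = 23.3 mA.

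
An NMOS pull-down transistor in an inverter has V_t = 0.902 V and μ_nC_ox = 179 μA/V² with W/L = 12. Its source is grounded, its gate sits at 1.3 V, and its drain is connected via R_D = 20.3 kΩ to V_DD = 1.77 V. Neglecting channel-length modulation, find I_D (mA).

I_D = 0.0817 mA

V_GS = V_G = 1.3 V, so V_ov = 1.3 − 0.902 = 0.398 V.
k_n = μ_nC_ox · (W/L) = 2.148 mA/V².
Assume saturation: I_D = ½ k_n V_ov² = 0.5 × 2.148 × 0.398² = 0.17 mA, giving V_DS = V_DD − I_D R_D = 1.77 − 0.17 × 20.3 = -1.68 V.
But -1.68 V < V_ov = 0.398 V, so the device is actually in triode.
In triode I_D = k_n[V_ov V_DS − ½ V_DS²] and I_D = (V_DD − V_DS)/R_D. Equating: 21.8 V_DS² − 18.35 V_DS + 1.77 = 0, giving V_DS = 0.111 V (the root below V_ov).
I_D = (1.77 − 0.111) / 20.3 = 0.0817 mA.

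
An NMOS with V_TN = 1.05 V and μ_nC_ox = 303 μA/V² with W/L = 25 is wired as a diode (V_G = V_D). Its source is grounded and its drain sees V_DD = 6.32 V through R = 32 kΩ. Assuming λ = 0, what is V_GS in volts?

With gate tied to drain, V_GS = V_DS ≥ V_GS − V_TN, so the device is in saturation.
k_n = μ_nC_ox · (W/L) = 7.575 mA/V².
KCL at the drain: ½ k_n (V_GS − V_TN)² = (V_DD − V_GS)/R.
Let x = V_GS − 1.05. Then 121 x² + x − 5.27 = 0, giving x = 0.204 V (positive root), so V_GS = 1.25 V.
I_D = (V_DD − V_GS)/R = (6.32 − 1.25) / 32 = 0.158 mA.

V_GS = 1.25 V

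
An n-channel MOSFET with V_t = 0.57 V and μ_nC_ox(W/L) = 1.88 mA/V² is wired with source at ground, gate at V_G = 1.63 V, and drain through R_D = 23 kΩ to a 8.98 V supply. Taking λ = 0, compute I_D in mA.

V_GS = V_G = 1.63 V, so V_ov = 1.63 − 0.57 = 1.06 V.
Assume saturation: I_D = ½ k_n V_ov² = 0.5 × 1.88 × 1.06² = 1.06 mA, giving V_DS = V_DD − I_D R_D = 8.98 − 1.06 × 23 = -15.3 V.
But -15.3 V < V_ov = 1.06 V, so the device is actually in triode.
In triode I_D = k_n[V_ov V_DS − ½ V_DS²] and I_D = (V_DD − V_DS)/R_D. Equating: 21.6 V_DS² − 46.83 V_DS + 8.98 = 0, giving V_DS = 0.213 V (the root below V_ov).
I_D = (8.98 − 0.213) / 23 = 0.381 mA.

I_D = 0.381 mA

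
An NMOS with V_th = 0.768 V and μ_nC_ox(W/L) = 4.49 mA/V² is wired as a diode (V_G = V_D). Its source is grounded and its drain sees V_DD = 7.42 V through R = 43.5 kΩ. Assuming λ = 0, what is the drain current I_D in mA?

I_D = 0.147 mA

With gate tied to drain, V_GS = V_DS ≥ V_GS − V_th, so the device is in saturation.
KCL at the drain: ½ k_n (V_GS − V_th)² = (V_DD − V_GS)/R.
Let x = V_GS − 0.768. Then 97.7 x² + x − 6.652 = 0, giving x = 0.256 V (positive root), so V_GS = 1.02 V.
I_D = (V_DD − V_GS)/R = (7.42 − 1.02) / 43.5 = 0.147 mA.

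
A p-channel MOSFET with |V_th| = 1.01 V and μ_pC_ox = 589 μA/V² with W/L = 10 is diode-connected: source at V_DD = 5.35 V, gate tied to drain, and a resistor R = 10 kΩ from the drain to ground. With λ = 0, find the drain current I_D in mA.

I_D = 0.397 mA

With gate tied to drain, V_SG = V_SD ≥ V_SG − |V_th|, so the device is in saturation.
k_p = μ_pC_ox · (W/L) = 5.89 mA/V².
KCL at the drain: ½ k_p (V_SG − |V_th|)² = (V_DD − V_SG)/R.
Let x = V_SG − 1.01. Then 29.4 x² + x − 4.34 = 0, giving x = 0.367 V (positive root), so V_SG = 1.38 V.
I_D = (V_DD − V_SG)/R = (5.35 − 1.38) / 10 = 0.397 mA.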